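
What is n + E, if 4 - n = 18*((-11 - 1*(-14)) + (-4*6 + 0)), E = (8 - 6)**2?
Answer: 386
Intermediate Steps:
E = 4 (E = 2**2 = 4)
n = 382 (n = 4 - 18*((-11 - 1*(-14)) + (-4*6 + 0)) = 4 - 18*((-11 + 14) + (-24 + 0)) = 4 - 18*(3 - 24) = 4 - 18*(-21) = 4 - 1*(-378) = 4 + 378 = 382)
n + E = 382 + 4 = 386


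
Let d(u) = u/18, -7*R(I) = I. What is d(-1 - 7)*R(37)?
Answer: 148/63 ≈ 2.3492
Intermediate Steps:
R(I) = -I/7
d(u) = u/18 (d(u) = u*(1/18) = u/18)
d(-1 - 7)*R(37) = ((-1 - 7)/18)*(-1/7*37) = ((1/18)*(-8))*(-37/7) = -4/9*(-37/7) = 148/63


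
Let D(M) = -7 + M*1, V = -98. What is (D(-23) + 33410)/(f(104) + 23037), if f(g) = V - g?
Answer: 6676/4567 ≈ 1.4618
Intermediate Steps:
f(g) = -98 - g
D(M) = -7 + M
(D(-23) + 33410)/(f(104) + 23037) = ((-7 - 23) + 33410)/((-98 - 1*104) + 23037) = (-30 + 33410)/((-98 - 104) + 23037) = 33380/(-202 + 23037) = 33380/22835 = 33380*(1/22835) = 6676/4567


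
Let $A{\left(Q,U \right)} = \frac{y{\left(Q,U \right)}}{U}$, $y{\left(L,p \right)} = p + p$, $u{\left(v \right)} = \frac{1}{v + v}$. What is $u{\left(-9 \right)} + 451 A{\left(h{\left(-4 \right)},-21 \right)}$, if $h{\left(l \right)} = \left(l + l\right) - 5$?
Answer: $\frac{16235}{18} \approx 901.94$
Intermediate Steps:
$u{\left(v \right)} = \frac{1}{2 v}$
$h{\left(l \right)} = -5 + 2 l$ ($h{\left(l \right)} = 2 l - 5 = -5 + 2 l$)
$y{\left(L,p \right)} = 2 p$
$A{\left(Q,U \right)} = 2$ ($A{\left(Q,U \right)} = \frac{2 U}{U} = 2$)
$u{\left(-9 \right)} + 451 A{\left(h{\left(-4 \right)},-21 \right)} = \frac{1}{2 \left(-9\right)} + 451 \cdot 2 = \frac{1}{2} \left(- \frac{1}{9}\right) + 902 = - \frac{1}{18} + 902 = \frac{16235}{18}$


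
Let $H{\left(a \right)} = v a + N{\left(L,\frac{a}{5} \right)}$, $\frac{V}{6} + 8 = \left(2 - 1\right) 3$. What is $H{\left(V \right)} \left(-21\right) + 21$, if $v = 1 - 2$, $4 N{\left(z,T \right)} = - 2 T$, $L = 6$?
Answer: $-672$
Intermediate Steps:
$N{\left(z,T \right)} = - \frac{T}{2}$ ($N{\left(z,T \right)} = \frac{\left(-2\right) T}{4} = - \frac{T}{2}$)
$v = -1$ ($v = 1 - 2 = -1$)
$V = -30$ ($V = -48 + 6 \left(2 - 1\right) 3 = -48 + 6 \cdot 1 \cdot 3 = -48 + 6 \cdot 3 = -48 + 18 = -30$)
$H{\left(a \right)} = - \frac{11 a}{10}$ ($H{\left(a \right)} = - a - \frac{a \frac{1}{5}}{2} = - a - \frac{\frac{1}{5} a}{2} = - a - \frac{a}{10} = - \frac{11 a}{10}$)
$H{\left(V \right)} \left(-21\right) + 21 = \left(- \frac{11}{10}\right) \left(-30\right) \left(-21\right) + 21 = 33 \left(-21\right) + 21 = -693 + 21 = -672$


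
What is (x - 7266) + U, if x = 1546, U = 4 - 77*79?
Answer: -11799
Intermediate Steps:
U = -6079 (U = 4 - 6083 = -6079)
(x - 7266) + U = (1546 - 7266) - 6079 = -5720 - 6079 = -11799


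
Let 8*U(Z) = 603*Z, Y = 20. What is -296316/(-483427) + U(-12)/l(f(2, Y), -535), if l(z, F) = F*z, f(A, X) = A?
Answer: 1508635683/1034533780 ≈ 1.4583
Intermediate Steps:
U(Z) = 603*Z/8 (U(Z) = (603*Z)/8 = 603*Z/8)
-296316/(-483427) + U(-12)/l(f(2, Y), -535) = -296316/(-483427) + ((603/8)*(-12))/((-535*2)) = -296316*(-1/483427) - 1809/2/(-1070) = 296316/483427 - 1809/2*(-1/1070) = 296316/483427 + 1809/2140 = 1508635683/1034533780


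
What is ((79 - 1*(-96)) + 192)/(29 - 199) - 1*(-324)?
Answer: 54713/170 ≈ 321.84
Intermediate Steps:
((79 - 1*(-96)) + 192)/(29 - 199) - 1*(-324) = ((79 + 96) + 192)/(-170) + 324 = (175 + 192)*(-1/170) + 324 = 367*(-1/170) + 324 = -367/170 + 324 = 54713/170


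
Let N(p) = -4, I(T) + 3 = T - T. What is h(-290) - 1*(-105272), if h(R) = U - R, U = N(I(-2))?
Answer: 105558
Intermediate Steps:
I(T) = -3 (I(T) = -3 + (T - T) = -3 + 0 = -3)
U = -4
h(R) = -4 - R
h(-290) - 1*(-105272) = (-4 - 1*(-290)) - 1*(-105272) = (-4 + 290) + 105272 = 286 + 105272 = 105558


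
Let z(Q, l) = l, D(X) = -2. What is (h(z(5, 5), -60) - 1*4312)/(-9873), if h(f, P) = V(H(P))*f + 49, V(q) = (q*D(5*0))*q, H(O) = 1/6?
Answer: 76739/177714 ≈ 0.43181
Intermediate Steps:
H(O) = ⅙
V(q) = -2*q² (V(q) = (q*(-2))*q = (-2*q)*q = -2*q²)
h(f, P) = 49 - f/18 (h(f, P) = (-2*(⅙)²)*f + 49 = (-2*1/36)*f + 49 = -f/18 + 49 = 49 - f/18)
(h(z(5, 5), -60) - 1*4312)/(-9873) = ((49 - 1/18*5) - 1*4312)/(-9873) = ((49 - 5/18) - 4312)*(-1/9873) = (877/18 - 4312)*(-1/9873) = -76739/18*(-1/9873) = 76739/177714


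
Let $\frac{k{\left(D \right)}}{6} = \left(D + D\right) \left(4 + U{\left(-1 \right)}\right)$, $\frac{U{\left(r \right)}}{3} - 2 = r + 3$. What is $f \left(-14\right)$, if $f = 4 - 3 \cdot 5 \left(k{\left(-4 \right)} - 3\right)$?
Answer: $-161966$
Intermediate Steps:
$U{\left(r \right)} = 15 + 3 r$ ($U{\left(r \right)} = 6 + 3 \left(r + 3\right) = 6 + 3 \left(3 + r\right) = 6 + \left(9 + 3 r\right) = 15 + 3 r$)
$k{\left(D \right)} = 192 D$ ($k{\left(D \right)} = 6 \left(D + D\right) \left(4 + \left(15 + 3 \left(-1\right)\right)\right) = 6 \cdot 2 D \left(4 + \left(15 - 3\right)\right) = 6 \cdot 2 D \left(4 + 12\right) = 6 \cdot 2 D 16 = 6 \cdot 32 D = 192 D$)
$f = 11569$ ($f = 4 - 3 \cdot 5 \left(192 \left(-4\right) - 3\right) = 4 - 3 \cdot 5 \left(-768 - 3\right) = 4 - 3 \cdot 5 \left(-771\right) = 4 - -11565 = 4 + 11565 = 11569$)
$f \left(-14\right) = 11569 \left(-14\right) = -161966$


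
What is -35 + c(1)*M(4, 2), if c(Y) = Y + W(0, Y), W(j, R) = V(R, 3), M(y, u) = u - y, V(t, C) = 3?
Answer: -43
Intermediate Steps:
W(j, R) = 3
c(Y) = 3 + Y (c(Y) = Y + 3 = 3 + Y)
-35 + c(1)*M(4, 2) = -35 + (3 + 1)*(2 - 1*4) = -35 + 4*(2 - 4) = -35 + 4*(-2) = -35 - 8 = -43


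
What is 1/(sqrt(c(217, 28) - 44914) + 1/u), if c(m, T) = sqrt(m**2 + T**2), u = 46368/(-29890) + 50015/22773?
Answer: 1/(48620355/31357849 + I*sqrt(44914 - 7*sqrt(977))) ≈ 3.469e-5 - 0.0047298*I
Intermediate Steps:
u = 31357849/48620355 (u = 46368*(-1/29890) + 50015*(1/22773) = -3312/2135 + 50015/22773 = 31357849/48620355 ≈ 0.64495)
c(m, T) = sqrt(T**2 + m**2)
1/(sqrt(c(217, 28) - 44914) + 1/u) = 1/(sqrt(sqrt(28**2 + 217**2) - 44914) + 1/(31357849/48620355)) = 1/(sqrt(sqrt(784 + 47089) - 44914) + 48620355/31357849) = 1/(sqrt(sqrt(47873) - 44914) + 48620355/31357849) = 1/(sqrt(7*sqrt(977) - 44914) + 48620355/31357849) = 1/(sqrt(-44914 + 7*sqrt(977)) + 48620355/31357849) = 1/(48620355/31357849 + sqrt(-44914 + 7*sqrt(977)))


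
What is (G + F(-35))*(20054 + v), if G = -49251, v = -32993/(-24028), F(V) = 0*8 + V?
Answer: -11875227714715/12014 ≈ -9.8845e+8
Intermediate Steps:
F(V) = V (F(V) = 0 + V = V)
v = 32993/24028 (v = -32993*(-1/24028) = 32993/24028 ≈ 1.3731)
(G + F(-35))*(20054 + v) = (-49251 - 35)*(20054 + 32993/24028) = -49286*481890505/24028 = -11875227714715/12014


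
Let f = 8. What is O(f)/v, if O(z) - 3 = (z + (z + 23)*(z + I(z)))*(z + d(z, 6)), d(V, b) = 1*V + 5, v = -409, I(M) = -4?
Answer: -2775/409 ≈ -6.7848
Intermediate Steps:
d(V, b) = 5 + V (d(V, b) = V + 5 = 5 + V)
O(z) = 3 + (5 + 2*z)*(z + (-4 + z)*(23 + z)) (O(z) = 3 + (z + (z + 23)*(z - 4))*(z + (5 + z)) = 3 + (z + (23 + z)*(-4 + z))*(5 + 2*z) = 3 + (z + (-4 + z)*(23 + z))*(5 + 2*z) = 3 + (5 + 2*z)*(z + (-4 + z)*(23 + z)))
O(f)/v = (-457 - 84*8 + 2*8³ + 45*8²)/(-409) = (-457 - 672 + 2*512 + 45*64)*(-1/409) = (-457 - 672 + 1024 + 2880)*(-1/409) = 2775*(-1/409) = -2775/409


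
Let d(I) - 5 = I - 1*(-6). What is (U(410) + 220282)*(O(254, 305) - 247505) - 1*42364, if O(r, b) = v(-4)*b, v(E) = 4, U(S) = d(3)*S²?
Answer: -633859313734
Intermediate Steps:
d(I) = 11 + I (d(I) = 5 + (I - 1*(-6)) = 5 + (I + 6) = 5 + (6 + I) = 11 + I)
U(S) = 14*S² (U(S) = (11 + 3)*S² = 14*S²)
O(r, b) = 4*b
(U(410) + 220282)*(O(254, 305) - 247505) - 1*42364 = (14*410² + 220282)*(4*305 - 247505) - 1*42364 = (14*168100 + 220282)*(1220 - 247505) - 42364 = (2353400 + 220282)*(-246285) - 42364 = 2573682*(-246285) - 42364 = -633859271370 - 42364 = -633859313734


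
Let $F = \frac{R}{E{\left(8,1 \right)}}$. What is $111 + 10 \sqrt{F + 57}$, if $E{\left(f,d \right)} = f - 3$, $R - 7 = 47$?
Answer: $111 + 2 \sqrt{1695} \approx 193.34$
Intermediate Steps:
$R = 54$ ($R = 7 + 47 = 54$)
$E{\left(f,d \right)} = -3 + f$
$F = \frac{54}{5}$ ($F = \frac{54}{-3 + 8} = \frac{54}{5} \approx 10.8$)
$111 + 10 \sqrt{F + 57} = 111 + 10 \sqrt{\frac{54}{5} + 57} = 111 + 10 \sqrt{\frac{339}{5}} = 111 + 10 \frac{\sqrt{1695}}{5} = 111 + 2 \sqrt{1695}$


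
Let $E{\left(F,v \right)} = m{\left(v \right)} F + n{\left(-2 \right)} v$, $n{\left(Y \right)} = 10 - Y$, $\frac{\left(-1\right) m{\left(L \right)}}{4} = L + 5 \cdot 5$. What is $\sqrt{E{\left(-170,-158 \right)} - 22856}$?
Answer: $22 i \sqrt{238} \approx 339.4 i$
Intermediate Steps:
$m{\left(L \right)} = -100 - 4 L$ ($m{\left(L \right)} = - 4 \left(L + 5 \cdot 5\right) = - 4 \left(L + 25\right) = - 4 \left(25 + L\right) = -100 - 4 L$)
$E{\left(F,v \right)} = 12 v + F \left(-100 - 4 v\right)$ ($E{\left(F,v \right)} = \left(-100 - 4 v\right) F + \left(10 - -2\right) v = F \left(-100 - 4 v\right) + \left(10 + 2\right) v = F \left(-100 - 4 v\right) + 12 v = 12 v + F \left(-100 - 4 v\right)$)
$\sqrt{E{\left(-170,-158 \right)} - 22856} = \sqrt{\left(12 \left(-158\right) - - 680 \left(25 - 158\right)\right) - 22856} = \sqrt{\left(-1896 - \left(-680\right) \left(-133\right)\right) - 22856} = \sqrt{\left(-1896 - 90440\right) - 22856} = \sqrt{-92336 - 22856} = \sqrt{-115192} = 22 i \sqrt{238}$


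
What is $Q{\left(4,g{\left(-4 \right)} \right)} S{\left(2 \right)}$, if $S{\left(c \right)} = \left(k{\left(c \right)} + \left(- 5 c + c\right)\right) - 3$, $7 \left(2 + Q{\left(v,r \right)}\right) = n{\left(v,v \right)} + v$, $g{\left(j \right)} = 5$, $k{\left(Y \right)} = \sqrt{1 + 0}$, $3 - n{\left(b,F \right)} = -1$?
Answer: $\frac{60}{7} \approx 8.5714$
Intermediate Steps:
$n{\left(b,F \right)} = 4$ ($n{\left(b,F \right)} = 3 - -1 = 3 + 1 = 4$)
$k{\left(Y \right)} = 1$ ($k{\left(Y \right)} = \sqrt{1} = 1$)
$Q{\left(v,r \right)} = - \frac{10}{7} + \frac{v}{7}$ ($Q{\left(v,r \right)} = -2 + \frac{4 + v}{7} = -2 + \left(\frac{4}{7} + \frac{v}{7}\right) = - \frac{10}{7} + \frac{v}{7}$)
$S{\left(c \right)} = -2 - 4 c$ ($S{\left(c \right)} = \left(1 + \left(- 5 c + c\right)\right) - 3 = \left(1 - 4 c\right) - 3 = -2 - 4 c$)
$Q{\left(4,g{\left(-4 \right)} \right)} S{\left(2 \right)} = \left(- \frac{10}{7} + \frac{1}{7} \cdot 4\right) \left(-2 - 8\right) = \left(- \frac{10}{7} + \frac{4}{7}\right) \left(-2 - 8\right) = \left(- \frac{6}{7}\right) \left(-10\right) = \frac{60}{7}$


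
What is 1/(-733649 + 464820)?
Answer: -1/268829 ≈ -3.7198e-6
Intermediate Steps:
1/(-733649 + 464820) = 1/(-268829) = -1/268829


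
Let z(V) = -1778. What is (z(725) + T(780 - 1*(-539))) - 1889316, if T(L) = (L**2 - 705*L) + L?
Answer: -1079909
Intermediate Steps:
T(L) = L**2 - 704*L
(z(725) + T(780 - 1*(-539))) - 1889316 = (-1778 + (780 - 1*(-539))*(-704 + (780 - 1*(-539)))) - 1889316 = (-1778 + (780 + 539)*(-704 + (780 + 539))) - 1889316 = (-1778 + 1319*(-704 + 1319)) - 1889316 = (-1778 + 1319*615) - 1889316 = (-1778 + 811185) - 1889316 = 809407 - 1889316 = -1079909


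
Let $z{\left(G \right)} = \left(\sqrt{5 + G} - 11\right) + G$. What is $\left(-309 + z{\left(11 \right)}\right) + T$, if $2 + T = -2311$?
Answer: $-2618$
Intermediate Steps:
$T = -2313$ ($T = -2 - 2311 = -2313$)
$z{\left(G \right)} = -11 + G + \sqrt{5 + G}$ ($z{\left(G \right)} = \left(-11 + \sqrt{5 + G}\right) + G = -11 + G + \sqrt{5 + G}$)
$\left(-309 + z{\left(11 \right)}\right) + T = \left(-309 + \left(-11 + 11 + \sqrt{5 + 11}\right)\right) - 2313 = \left(-309 + \left(-11 + 11 + \sqrt{16}\right)\right) - 2313 = \left(-309 + \left(-11 + 11 + 4\right)\right) - 2313 = \left(-309 + 4\right) - 2313 = -305 - 2313 = -2618$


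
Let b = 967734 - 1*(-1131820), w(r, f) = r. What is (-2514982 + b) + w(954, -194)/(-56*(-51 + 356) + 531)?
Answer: -6874918926/16549 ≈ -4.1543e+5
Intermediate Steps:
b = 2099554 (b = 967734 + 1131820 = 2099554)
(-2514982 + b) + w(954, -194)/(-56*(-51 + 356) + 531) = (-2514982 + 2099554) + 954/(-56*(-51 + 356) + 531) = -415428 + 954/(-56*305 + 531) = -415428 + 954/(-17080 + 531) = -415428 + 954/(-16549) = -415428 + 954*(-1/16549) = -415428 - 954/16549 = -6874918926/16549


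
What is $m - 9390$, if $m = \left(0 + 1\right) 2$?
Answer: $-9388$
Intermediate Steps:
$m = 2$ ($m = 1 \cdot 2 = 2$)
$m - 9390 = 2 - 9390 = -9388$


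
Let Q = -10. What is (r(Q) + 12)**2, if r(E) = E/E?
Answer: 169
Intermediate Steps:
r(E) = 1
(r(Q) + 12)**2 = (1 + 12)**2 = 13**2 = 169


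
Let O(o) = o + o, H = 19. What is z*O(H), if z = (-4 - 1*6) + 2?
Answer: -304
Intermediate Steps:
z = -8 (z = (-4 - 6) + 2 = -10 + 2 = -8)
O(o) = 2*o
z*O(H) = -16*19 = -8*38 = -304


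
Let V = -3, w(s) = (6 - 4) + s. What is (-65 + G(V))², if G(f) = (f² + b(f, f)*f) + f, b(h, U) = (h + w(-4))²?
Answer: 17956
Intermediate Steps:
w(s) = 2 + s
b(h, U) = (-2 + h)² (b(h, U) = (h + (2 - 4))² = (h - 2)² = (-2 + h)²)
G(f) = f + f² + f*(-2 + f)² (G(f) = (f² + (-2 + f)²*f) + f = (f² + f*(-2 + f)²) + f = f + f² + f*(-2 + f)²)
(-65 + G(V))² = (-65 - 3*(1 - 3 + (-2 - 3)²))² = (-65 - 3*(1 - 3 + (-5)²))² = (-65 - 3*(1 - 3 + 25))² = (-65 - 3*23)² = (-65 - 69)² = (-134)² = 17956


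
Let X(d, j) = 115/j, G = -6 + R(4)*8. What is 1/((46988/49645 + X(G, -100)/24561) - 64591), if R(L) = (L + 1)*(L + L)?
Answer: -975464676/63005315675375 ≈ -1.5482e-5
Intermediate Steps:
R(L) = 2*L*(1 + L) (R(L) = (1 + L)*(2*L) = 2*L*(1 + L))
G = 314 (G = -6 + (2*4*(1 + 4))*8 = -6 + (2*4*5)*8 = -6 + 40*8 = -6 + 320 = 314)
1/((46988/49645 + X(G, -100)/24561) - 64591) = 1/((46988/49645 + (115/(-100))/24561) - 64591) = 1/((46988*(1/49645) + (115*(-1/100))*(1/24561)) - 64591) = 1/((46988/49645 - 23/20*1/24561) - 64591) = 1/((46988/49645 - 23/491220) - 64591) = 1/(923212141/975464676 - 64591) = 1/(-63005315675375/975464676) = -975464676/63005315675375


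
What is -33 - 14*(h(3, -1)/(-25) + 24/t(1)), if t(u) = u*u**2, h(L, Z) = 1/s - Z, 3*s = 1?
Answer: -9169/25 ≈ -366.76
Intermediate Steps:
s = 1/3 (s = (1/3)*1 = 1/3 ≈ 0.33333)
h(L, Z) = 3 - Z (h(L, Z) = 1/(1/3) - Z = 3 - Z)
t(u) = u**3
-33 - 14*(h(3, -1)/(-25) + 24/t(1)) = -33 - 14*((3 - 1*(-1))/(-25) + 24/(1**3)) = -33 - 14*((3 + 1)*(-1/25) + 24/1) = -33 - 14*(4*(-1/25) + 24*1) = -33 - 14*(-4/25 + 24) = -33 - 14*596/25 = -33 - 8344/25 = -9169/25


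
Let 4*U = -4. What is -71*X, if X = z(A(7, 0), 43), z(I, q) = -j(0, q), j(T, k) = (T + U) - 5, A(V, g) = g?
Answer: -426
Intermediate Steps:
U = -1 (U = (¼)*(-4) = -1)
j(T, k) = -6 + T (j(T, k) = (T - 1) - 5 = (-1 + T) - 5 = -6 + T)
z(I, q) = 6 (z(I, q) = -(-6 + 0) = -1*(-6) = 6)
X = 6
-71*X = -71*6 = -426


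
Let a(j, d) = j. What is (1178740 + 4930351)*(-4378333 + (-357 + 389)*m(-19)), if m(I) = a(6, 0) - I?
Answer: -26742747452503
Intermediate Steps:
m(I) = 6 - I
(1178740 + 4930351)*(-4378333 + (-357 + 389)*m(-19)) = (1178740 + 4930351)*(-4378333 + (-357 + 389)*(6 - 1*(-19))) = 6109091*(-4378333 + 32*(6 + 19)) = 6109091*(-4378333 + 32*25) = 6109091*(-4378333 + 800) = 6109091*(-4377533) = -26742747452503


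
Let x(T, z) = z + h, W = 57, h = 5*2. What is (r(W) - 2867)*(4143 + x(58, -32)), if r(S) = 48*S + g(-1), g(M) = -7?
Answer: -568698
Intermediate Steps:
h = 10
x(T, z) = 10 + z (x(T, z) = z + 10 = 10 + z)
r(S) = -7 + 48*S (r(S) = 48*S - 7 = -7 + 48*S)
(r(W) - 2867)*(4143 + x(58, -32)) = ((-7 + 48*57) - 2867)*(4143 + (10 - 32)) = ((-7 + 2736) - 2867)*(4143 - 22) = (2729 - 2867)*4121 = -138*4121 = -568698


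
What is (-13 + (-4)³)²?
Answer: 5929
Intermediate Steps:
(-13 + (-4)³)² = (-13 - 64)² = (-77)² = 5929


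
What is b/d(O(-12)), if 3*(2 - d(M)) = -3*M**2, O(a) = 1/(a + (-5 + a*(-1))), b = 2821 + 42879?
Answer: 1142500/51 ≈ 22402.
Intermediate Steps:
b = 45700
O(a) = -1/5 (O(a) = 1/(a + (-5 - a)) = 1/(-5) = -1/5)
d(M) = 2 + M**2 (d(M) = 2 - (-1)*M**2 = 2 + M**2)
b/d(O(-12)) = 45700/(2 + (-1/5)**2) = 45700/(2 + 1/25) = 45700/(51/25) = 45700*(25/51) = 1142500/51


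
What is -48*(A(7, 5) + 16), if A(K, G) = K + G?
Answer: -1344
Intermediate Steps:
A(K, G) = G + K
-48*(A(7, 5) + 16) = -48*((5 + 7) + 16) = -48*(12 + 16) = -48*28 = -1344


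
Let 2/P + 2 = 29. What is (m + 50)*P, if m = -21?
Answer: 58/27 ≈ 2.1481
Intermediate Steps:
P = 2/27 (P = 2/(-2 + 29) = 2/27 ≈ 0.074074)
(m + 50)*P = (-21 + 50)*(2/27) = 29*(2/27) = 58/27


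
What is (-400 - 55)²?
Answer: 207025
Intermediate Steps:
(-400 - 55)² = (-455)² = 207025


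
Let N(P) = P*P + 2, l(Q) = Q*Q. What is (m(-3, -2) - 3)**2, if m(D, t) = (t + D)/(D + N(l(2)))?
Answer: 100/9 ≈ 11.111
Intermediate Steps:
l(Q) = Q**2
N(P) = 2 + P**2 (N(P) = P**2 + 2 = 2 + P**2)
m(D, t) = (D + t)/(18 + D) (m(D, t) = (t + D)/(D + (2 + (2**2)**2)) = (D + t)/(D + (2 + 4**2)) = (D + t)/(D + (2 + 16)) = (D + t)/(D + 18) = (D + t)/(18 + D))
(m(-3, -2) - 3)**2 = ((-3 - 2)/(18 - 3) - 3)**2 = (-5/15 - 3)**2 = ((1/15)*(-5) - 3)**2 = (-1/3 - 3)**2 = (-10/3)**2 = 100/9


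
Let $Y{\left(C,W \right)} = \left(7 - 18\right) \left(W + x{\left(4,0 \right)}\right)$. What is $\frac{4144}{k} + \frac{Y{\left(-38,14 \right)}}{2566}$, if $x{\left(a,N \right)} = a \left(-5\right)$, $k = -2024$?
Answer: $- \frac{656245}{324599} \approx -2.0217$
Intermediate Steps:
$x{\left(a,N \right)} = - 5 a$
$Y{\left(C,W \right)} = 220 - 11 W$ ($Y{\left(C,W \right)} = \left(7 - 18\right) \left(W - 20\right) = - 11 \left(W - 20\right) = - 11 \left(-20 + W\right) = 220 - 11 W$)
$\frac{4144}{k} + \frac{Y{\left(-38,14 \right)}}{2566} = \frac{4144}{-2024} + \frac{220 - 154}{2566} = 4144 \left(- \frac{1}{2024}\right) + \left(220 - 154\right) \frac{1}{2566} = - \frac{518}{253} + 66 \cdot \frac{1}{2566} = - \frac{518}{253} + \frac{33}{1283} = - \frac{656245}{324599}$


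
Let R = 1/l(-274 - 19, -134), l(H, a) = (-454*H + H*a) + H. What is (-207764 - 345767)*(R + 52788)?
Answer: -5025541664019679/171991 ≈ -2.9220e+10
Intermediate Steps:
l(H, a) = -453*H + H*a
R = 1/171991 (R = 1/((-274 - 19)*(-453 - 134)) = 1/(-293*(-587)) = 1/171991 ≈ 5.8143e-6)
(-207764 - 345767)*(R + 52788) = (-207764 - 345767)*(1/171991 + 52788) = -553531*9079060909/171991 = -5025541664019679/171991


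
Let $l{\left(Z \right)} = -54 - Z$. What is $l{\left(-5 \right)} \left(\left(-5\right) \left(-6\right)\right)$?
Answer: $-1470$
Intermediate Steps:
$l{\left(-5 \right)} \left(\left(-5\right) \left(-6\right)\right) = \left(-54 - -5\right) \left(\left(-5\right) \left(-6\right)\right) = \left(-54 + 5\right) 30 = \left(-49\right) 30 = -1470$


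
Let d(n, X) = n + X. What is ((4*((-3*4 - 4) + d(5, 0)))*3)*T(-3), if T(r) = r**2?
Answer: -1188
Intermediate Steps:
d(n, X) = X + n
((4*((-3*4 - 4) + d(5, 0)))*3)*T(-3) = ((4*((-3*4 - 4) + (0 + 5)))*3)*(-3)**2 = ((4*((-12 - 4) + 5))*3)*9 = ((4*(-16 + 5))*3)*9 = ((4*(-11))*3)*9 = -44*3*9 = -132*9 = -1188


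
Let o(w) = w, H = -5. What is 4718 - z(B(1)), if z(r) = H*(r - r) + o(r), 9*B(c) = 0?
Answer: 4718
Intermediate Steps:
B(c) = 0 (B(c) = (⅑)*0 = 0)
z(r) = r (z(r) = -5*(r - r) + r = -5*0 + r = 0 + r = r)
4718 - z(B(1)) = 4718 - 1*0 = 4718 + 0 = 4718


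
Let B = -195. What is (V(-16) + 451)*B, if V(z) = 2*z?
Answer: -81705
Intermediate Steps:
(V(-16) + 451)*B = (2*(-16) + 451)*(-195) = (-32 + 451)*(-195) = 419*(-195) = -81705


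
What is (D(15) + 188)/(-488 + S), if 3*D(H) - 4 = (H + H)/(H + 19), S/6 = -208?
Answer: -9671/88536 ≈ -0.10923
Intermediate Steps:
S = -1248 (S = 6*(-208) = -1248)
D(H) = 4/3 + 2*H/(3*(19 + H)) (D(H) = 4/3 + ((H + H)/(H + 19))/3 = 4/3 + ((2*H)/(19 + H))/3 = 4/3 + (2*H/(19 + H))/3 = 4/3 + 2*H/(3*(19 + H)))
(D(15) + 188)/(-488 + S) = (2*(38 + 3*15)/(3*(19 + 15)) + 188)/(-488 - 1248) = ((2/3)*(38 + 45)/34 + 188)/(-1736) = ((2/3)*(1/34)*83 + 188)*(-1/1736) = (83/51 + 188)*(-1/1736) = (9671/51)*(-1/1736) = -9671/88536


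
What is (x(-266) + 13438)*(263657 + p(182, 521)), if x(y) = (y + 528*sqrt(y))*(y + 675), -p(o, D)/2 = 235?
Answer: -25096459572 + 56835759024*I*sqrt(266) ≈ -2.5096e+10 + 9.2696e+11*I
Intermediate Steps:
p(o, D) = -470 (p(o, D) = -2*235 = -470)
x(y) = (675 + y)*(y + 528*sqrt(y)) (x(y) = (y + 528*sqrt(y))*(675 + y) = (675 + y)*(y + 528*sqrt(y)))
(x(-266) + 13438)*(263657 + p(182, 521)) = (((-266)**2 + 528*(-266)**(3/2) + 675*(-266) + 356400*sqrt(-266)) + 13438)*(263657 - 470) = ((70756 + 528*(-266*I*sqrt(266)) - 179550 + 356400*(I*sqrt(266))) + 13438)*263187 = ((70756 - 140448*I*sqrt(266) - 179550 + 356400*I*sqrt(266)) + 13438)*263187 = ((-108794 + 215952*I*sqrt(266)) + 13438)*263187 = (-95356 + 215952*I*sqrt(266))*263187 = -25096459572 + 56835759024*I*sqrt(266)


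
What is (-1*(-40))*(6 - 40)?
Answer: -1360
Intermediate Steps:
(-1*(-40))*(6 - 40) = 40*(-34) = -1360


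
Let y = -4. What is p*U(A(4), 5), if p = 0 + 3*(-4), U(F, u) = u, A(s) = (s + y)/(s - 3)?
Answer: -60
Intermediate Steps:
A(s) = (-4 + s)/(-3 + s) (A(s) = (s - 4)/(s - 3) = (-4 + s)/(-3 + s))
p = -12 (p = 0 - 12 = -12)
p*U(A(4), 5) = -12*5 = -60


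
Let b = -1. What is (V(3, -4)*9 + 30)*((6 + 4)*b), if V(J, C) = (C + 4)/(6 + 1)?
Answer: -300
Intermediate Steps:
V(J, C) = 4/7 + C/7 (V(J, C) = (4 + C)/7 = (4 + C)*(⅐) = 4/7 + C/7)
(V(3, -4)*9 + 30)*((6 + 4)*b) = ((4/7 + (⅐)*(-4))*9 + 30)*((6 + 4)*(-1)) = ((4/7 - 4/7)*9 + 30)*(10*(-1)) = (0*9 + 30)*(-10) = (0 + 30)*(-10) = 30*(-10) = -300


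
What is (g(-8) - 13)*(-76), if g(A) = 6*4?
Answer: -836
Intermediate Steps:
g(A) = 24
(g(-8) - 13)*(-76) = (24 - 13)*(-76) = 11*(-76) = -836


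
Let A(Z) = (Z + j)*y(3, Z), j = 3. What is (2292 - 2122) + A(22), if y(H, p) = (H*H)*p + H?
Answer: 5195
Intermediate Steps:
y(H, p) = H + p*H² (y(H, p) = H²*p + H = p*H² + H = H + p*H²)
A(Z) = (3 + Z)*(3 + 9*Z) (A(Z) = (Z + 3)*(3*(1 + 3*Z)) = (3 + Z)*(3 + 9*Z))
(2292 - 2122) + A(22) = (2292 - 2122) + 3*(1 + 3*22)*(3 + 22) = 170 + 3*(1 + 66)*25 = 170 + 3*67*25 = 170 + 5025 = 5195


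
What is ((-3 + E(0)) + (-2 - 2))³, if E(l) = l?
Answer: -343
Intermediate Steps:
((-3 + E(0)) + (-2 - 2))³ = ((-3 + 0) + (-2 - 2))³ = (-3 - 4)³ = (-7)³ = -343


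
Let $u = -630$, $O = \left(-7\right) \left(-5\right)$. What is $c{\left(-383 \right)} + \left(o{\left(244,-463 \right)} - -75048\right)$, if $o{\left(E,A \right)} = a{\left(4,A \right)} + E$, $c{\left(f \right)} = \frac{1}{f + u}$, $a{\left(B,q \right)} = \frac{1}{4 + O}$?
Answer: $\frac{2974562018}{39507} \approx 75292.0$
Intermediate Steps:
$O = 35$
$a{\left(B,q \right)} = \frac{1}{39}$ ($a{\left(B,q \right)} = \frac{1}{4 + 35} = \frac{1}{39}$)
$c{\left(f \right)} = \frac{1}{-630 + f}$ ($c{\left(f \right)} = \frac{1}{f - 630} = \frac{1}{-630 + f}$)
$o{\left(E,A \right)} = \frac{1}{39} + E$
$c{\left(-383 \right)} + \left(o{\left(244,-463 \right)} - -75048\right) = \frac{1}{-630 - 383} + \left(\left(\frac{1}{39} + 244\right) - -75048\right) = \frac{1}{-1013} + \left(\frac{9517}{39} + 75048\right) = - \frac{1}{1013} + \frac{2936389}{39} = \frac{2974562018}{39507}$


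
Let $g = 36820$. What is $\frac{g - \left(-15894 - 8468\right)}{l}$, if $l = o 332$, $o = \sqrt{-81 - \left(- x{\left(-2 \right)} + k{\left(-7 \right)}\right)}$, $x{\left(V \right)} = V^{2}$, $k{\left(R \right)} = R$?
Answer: $- \frac{30591 i \sqrt{70}}{11620} \approx - 22.026 i$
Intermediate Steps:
$o = i \sqrt{70}$ ($o = \sqrt{-81 + \left(\left(-2\right)^{2} - -7\right)} = \sqrt{-81 + \left(4 + 7\right)} = \sqrt{-81 + 11} = \sqrt{-70} = i \sqrt{70} \approx 8.3666 i$)
$l = 332 i \sqrt{70}$ ($l = i \sqrt{70} \cdot 332 = 332 i \sqrt{70} \approx 2777.7 i$)
$\frac{g - \left(-15894 - 8468\right)}{l} = \frac{36820 - \left(-15894 - 8468\right)}{332 i \sqrt{70}} = \left(36820 - \left(-15894 - 8468\right)\right) \left(- \frac{i \sqrt{70}}{23240}\right) = \left(36820 - -24362\right) \left(- \frac{i \sqrt{70}}{23240}\right) = \left(36820 + 24362\right) \left(- \frac{i \sqrt{70}}{23240}\right) = 61182 \left(- \frac{i \sqrt{70}}{23240}\right) = - \frac{30591 i \sqrt{70}}{11620}$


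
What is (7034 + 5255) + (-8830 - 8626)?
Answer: -5167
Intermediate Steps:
(7034 + 5255) + (-8830 - 8626) = 12289 - 17456 = -5167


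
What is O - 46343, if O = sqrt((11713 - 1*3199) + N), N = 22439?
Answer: -46343 + sqrt(30953) ≈ -46167.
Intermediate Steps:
O = sqrt(30953) (O = sqrt((11713 - 1*3199) + 22439) = sqrt((11713 - 3199) + 22439) = sqrt(8514 + 22439) = sqrt(30953) ≈ 175.93)
O - 46343 = sqrt(30953) - 46343 = -46343 + sqrt(30953)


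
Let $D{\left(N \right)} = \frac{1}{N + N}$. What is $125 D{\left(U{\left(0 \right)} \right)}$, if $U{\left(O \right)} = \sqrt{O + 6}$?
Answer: $\frac{125 \sqrt{6}}{12} \approx 25.516$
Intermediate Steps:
$U{\left(O \right)} = \sqrt{6 + O}$
$D{\left(N \right)} = \frac{1}{2 N}$
$125 D{\left(U{\left(0 \right)} \right)} = 125 \frac{1}{2 \sqrt{6 + 0}} = 125 \frac{1}{2 \sqrt{6}} = 125 \frac{\frac{1}{6} \sqrt{6}}{2} = 125 \frac{\sqrt{6}}{12} = \frac{125 \sqrt{6}}{12}$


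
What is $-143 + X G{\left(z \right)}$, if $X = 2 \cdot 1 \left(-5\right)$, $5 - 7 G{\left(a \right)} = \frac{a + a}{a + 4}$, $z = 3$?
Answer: $- \frac{7297}{49} \approx -148.92$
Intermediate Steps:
$G{\left(a \right)} = \frac{5}{7} - \frac{2 a}{7 \left(4 + a\right)}$ ($G{\left(a \right)} = \frac{5}{7} - \frac{\left(a + a\right) \frac{1}{a + 4}}{7} = \frac{5}{7} - \frac{2 a \frac{1}{4 + a}}{7} = \frac{5}{7} - \frac{2 a}{7 \left(4 + a\right)}$)
$X = -10$ ($X = 2 \left(-5\right) = -10$)
$-143 + X G{\left(z \right)} = -143 - 10 \frac{20 + 3 \cdot 3}{7 \left(4 + 3\right)} = -143 - 10 \frac{20 + 9}{7 \cdot 7} = -143 - 10 \cdot \frac{1}{7} \cdot \frac{1}{7} \cdot 29 = -143 - \frac{290}{49} = - \frac{7297}{49}$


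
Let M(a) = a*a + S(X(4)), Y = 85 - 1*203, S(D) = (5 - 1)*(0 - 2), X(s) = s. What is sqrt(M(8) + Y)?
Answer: I*sqrt(62) ≈ 7.874*I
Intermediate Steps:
S(D) = -8 (S(D) = 4*(-2) = -8)
Y = -118 (Y = 85 - 203 = -118)
M(a) = -8 + a**2 (M(a) = a*a - 8 = a**2 - 8 = -8 + a**2)
sqrt(M(8) + Y) = sqrt((-8 + 8**2) - 118) = sqrt((-8 + 64) - 118) = sqrt(56 - 118) = sqrt(-62) = I*sqrt(62)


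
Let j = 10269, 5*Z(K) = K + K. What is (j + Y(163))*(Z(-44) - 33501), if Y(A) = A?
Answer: -1748330176/5 ≈ -3.4967e+8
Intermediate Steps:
Z(K) = 2*K/5 (Z(K) = (K + K)/5 = (2*K)/5 = 2*K/5)
(j + Y(163))*(Z(-44) - 33501) = (10269 + 163)*((2/5)*(-44) - 33501) = 10432*(-88/5 - 33501) = 10432*(-167593/5) = -1748330176/5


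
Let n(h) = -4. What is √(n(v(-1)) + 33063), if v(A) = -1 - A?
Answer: √33059 ≈ 181.82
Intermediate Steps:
√(n(v(-1)) + 33063) = √(-4 + 33063) = √33059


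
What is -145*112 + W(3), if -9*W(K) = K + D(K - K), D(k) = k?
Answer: -48721/3 ≈ -16240.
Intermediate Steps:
W(K) = -K/9 (W(K) = -(K + (K - K))/9 = -(K + 0)/9 = -K/9)
-145*112 + W(3) = -145*112 - ⅑*3 = -16240 - ⅓ = -48721/3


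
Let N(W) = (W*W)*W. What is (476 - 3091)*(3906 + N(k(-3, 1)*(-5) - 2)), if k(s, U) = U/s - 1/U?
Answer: -282958690/27 ≈ -1.0480e+7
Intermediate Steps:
k(s, U) = -1/U + U/s
N(W) = W**3 (N(W) = W**2*W = W**3)
(476 - 3091)*(3906 + N(k(-3, 1)*(-5) - 2)) = (476 - 3091)*(3906 + ((-1/1 + 1/(-3))*(-5) - 2)**3) = -2615*(3906 + ((-1*1 + 1*(-1/3))*(-5) - 2)**3) = -2615*(3906 + ((-1 - 1/3)*(-5) - 2)**3) = -2615*(3906 + (-4/3*(-5) - 2)**3) = -2615*(3906 + (20/3 - 2)**3) = -2615*(3906 + (14/3)**3) = -2615*(3906 + 2744/27) = -2615*108206/27 = -282958690/27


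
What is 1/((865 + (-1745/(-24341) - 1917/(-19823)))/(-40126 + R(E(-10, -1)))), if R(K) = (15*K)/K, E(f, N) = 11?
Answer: -19354024512373/417453824027 ≈ -46.362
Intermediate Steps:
R(K) = 15
1/((865 + (-1745/(-24341) - 1917/(-19823)))/(-40126 + R(E(-10, -1)))) = 1/((865 + (-1745/(-24341) - 1917/(-19823)))/(-40126 + 15)) = 1/((865 + (-1745*(-1/24341) - 1917*(-1/19823)))/(-40111)) = 1/((865 + (1745/24341 + 1917/19823))*(-1/40111)) = 1/((865 + 81252832/482511643)*(-1/40111)) = 1/((417453824027/482511643)*(-1/40111)) = 1/(-417453824027/19354024512373) = -19354024512373/417453824027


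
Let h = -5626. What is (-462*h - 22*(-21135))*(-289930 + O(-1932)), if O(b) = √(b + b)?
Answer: -888398287260 + 6128364*I*√966 ≈ -8.884e+11 + 1.9047e+8*I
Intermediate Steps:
O(b) = √2*√b (O(b) = √(2*b) = √2*√b)
(-462*h - 22*(-21135))*(-289930 + O(-1932)) = (-462*(-5626) - 22*(-21135))*(-289930 + √2*√(-1932)) = (2599212 + 464970)*(-289930 + √2*(2*I*√483)) = 3064182*(-289930 + 2*I*√966) = -888398287260 + 6128364*I*√966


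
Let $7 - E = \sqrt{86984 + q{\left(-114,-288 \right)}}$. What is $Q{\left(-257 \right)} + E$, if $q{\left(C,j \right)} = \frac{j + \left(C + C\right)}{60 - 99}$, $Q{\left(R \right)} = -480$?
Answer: $-473 - \frac{2 \sqrt{3675633}}{13} \approx -767.95$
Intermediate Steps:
$q{\left(C,j \right)} = - \frac{2 C}{39} - \frac{j}{39}$ ($q{\left(C,j \right)} = \frac{j + 2 C}{-39} = \left(j + 2 C\right) \left(- \frac{1}{39}\right) = - \frac{2 C}{39} - \frac{j}{39}$)
$E = 7 - \frac{2 \sqrt{3675633}}{13}$ ($E = 7 - \sqrt{86984 - - \frac{172}{13}} = 7 - \sqrt{86984 + \left(\frac{76}{13} + \frac{96}{13}\right)} = 7 - \sqrt{86984 + \frac{172}{13}} = 7 - \sqrt{\frac{1130964}{13}} = 7 - \frac{2 \sqrt{3675633}}{13} \approx -287.95$)
$Q{\left(-257 \right)} + E = -480 + \left(7 - \frac{2 \sqrt{3675633}}{13}\right) = -473 - \frac{2 \sqrt{3675633}}{13}$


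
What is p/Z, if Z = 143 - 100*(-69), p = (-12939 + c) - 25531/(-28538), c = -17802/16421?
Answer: -6063595290547/3300508253414 ≈ -1.8372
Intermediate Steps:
c = -17802/16421 (c = -17802*1/16421 = -17802/16421 ≈ -1.0841)
p = -6063595290547/468622498 (p = (-12939 - 17802/16421) - 25531/(-28538) = -212489121/16421 - 25531*(-1/28538) = -212489121/16421 + 25531/28538 = -6063595290547/468622498 ≈ -12939.)
Z = 7043 (Z = 143 + 6900 = 7043)
p/Z = -6063595290547/468622498/7043 = -6063595290547/468622498*1/7043 = -6063595290547/3300508253414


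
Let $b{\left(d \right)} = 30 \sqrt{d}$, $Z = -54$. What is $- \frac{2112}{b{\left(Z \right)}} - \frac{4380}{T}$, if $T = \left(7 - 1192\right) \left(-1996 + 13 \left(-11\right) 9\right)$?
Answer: $- \frac{292}{259357} + \frac{176 i \sqrt{6}}{45} \approx -0.0011259 + 9.5802 i$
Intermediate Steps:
$T = 3890355$ ($T = - 1185 \left(-1996 - 1287\right) = \left(-1185\right) \left(-3283\right) = 3890355$)
$- \frac{2112}{b{\left(Z \right)}} - \frac{4380}{T} = - \frac{2112}{30 \sqrt{-54}} - \frac{4380}{3890355} = - \frac{2112}{30 \cdot 3 i \sqrt{6}} - \frac{292}{259357} = - \frac{2112}{90 i \sqrt{6}} - \frac{292}{259357} = - 2112 \left(- \frac{i \sqrt{6}}{540}\right) - \frac{292}{259357} = \frac{176 i \sqrt{6}}{45} - \frac{292}{259357} = - \frac{292}{259357} + \frac{176 i \sqrt{6}}{45}$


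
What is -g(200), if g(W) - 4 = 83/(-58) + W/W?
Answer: -207/58 ≈ -3.5690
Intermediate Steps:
g(W) = 207/58 (g(W) = 4 + (83/(-58) + W/W) = 4 + (83*(-1/58) + 1) = 4 + (-83/58 + 1) = 4 - 25/58 = 207/58)
-g(200) = -1*207/58 = -207/58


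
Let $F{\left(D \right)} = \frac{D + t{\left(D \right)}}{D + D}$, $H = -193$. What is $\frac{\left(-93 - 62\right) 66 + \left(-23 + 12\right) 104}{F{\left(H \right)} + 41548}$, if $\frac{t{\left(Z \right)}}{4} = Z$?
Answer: $- \frac{22748}{83101} \approx -0.27374$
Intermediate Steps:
$t{\left(Z \right)} = 4 Z$
$F{\left(D \right)} = \frac{5}{2}$ ($F{\left(D \right)} = \frac{D + 4 D}{D + D} = \frac{5 D}{2 D} = 5 D \frac{1}{2 D} = \frac{5}{2}$)
$\frac{\left(-93 - 62\right) 66 + \left(-23 + 12\right) 104}{F{\left(H \right)} + 41548} = \frac{\left(-93 - 62\right) 66 + \left(-23 + 12\right) 104}{\frac{5}{2} + 41548} = \frac{\left(-155\right) 66 - 1144}{\frac{83101}{2}} = \left(-10230 - 1144\right) \frac{2}{83101} = \left(-11374\right) \frac{2}{83101} = - \frac{22748}{83101}$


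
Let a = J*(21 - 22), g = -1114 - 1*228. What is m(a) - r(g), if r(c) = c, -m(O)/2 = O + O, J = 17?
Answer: 1410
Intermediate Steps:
g = -1342 (g = -1114 - 228 = -1342)
a = -17 (a = 17*(21 - 22) = 17*(-1) = -17)
m(O) = -4*O (m(O) = -2*(O + O) = -4*O)
m(a) - r(g) = -4*(-17) - 1*(-1342) = 68 + 1342 = 1410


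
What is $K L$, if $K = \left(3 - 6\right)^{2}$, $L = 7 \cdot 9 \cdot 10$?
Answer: $5670$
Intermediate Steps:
$L = 630$ ($L = 63 \cdot 10 = 630$)
$K = 9$ ($K = \left(3 - 6\right)^{2} = \left(-3\right)^{2} = 9$)
$K L = 9 \cdot 630 = 5670$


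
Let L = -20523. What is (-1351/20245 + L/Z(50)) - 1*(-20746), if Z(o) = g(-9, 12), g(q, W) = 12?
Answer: 1541509631/80980 ≈ 19036.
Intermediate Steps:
Z(o) = 12
(-1351/20245 + L/Z(50)) - 1*(-20746) = (-1351/20245 - 20523/12) - 1*(-20746) = (-1351*1/20245 - 20523*1/12) + 20746 = (-1351/20245 - 6841/4) + 20746 = -138501449/80980 + 20746 = 1541509631/80980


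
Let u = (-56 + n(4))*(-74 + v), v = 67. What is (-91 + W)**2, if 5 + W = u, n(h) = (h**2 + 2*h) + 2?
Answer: 12996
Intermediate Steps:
n(h) = 2 + h**2 + 2*h
u = 210 (u = (-56 + (2 + 4**2 + 2*4))*(-74 + 67) = (-56 + (2 + 16 + 8))*(-7) = (-56 + 26)*(-7) = -30*(-7) = 210)
W = 205 (W = -5 + 210 = 205)
(-91 + W)**2 = (-91 + 205)**2 = 114**2 = 12996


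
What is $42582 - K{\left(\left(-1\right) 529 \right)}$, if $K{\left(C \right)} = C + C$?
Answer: $43640$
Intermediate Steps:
$K{\left(C \right)} = 2 C$
$42582 - K{\left(\left(-1\right) 529 \right)} = 42582 - 2 \left(\left(-1\right) 529\right) = 42582 - 2 \left(-529\right) = 42582 - -1058 = 42582 + 1058 = 43640$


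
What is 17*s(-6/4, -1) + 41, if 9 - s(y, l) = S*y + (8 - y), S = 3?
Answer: 109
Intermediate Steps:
s(y, l) = 1 - 2*y (s(y, l) = 9 - (3*y + (8 - y)) = 9 - (8 + 2*y) = 9 + (-8 - 2*y) = 1 - 2*y)
17*s(-6/4, -1) + 41 = 17*(1 - (-12)/4) + 41 = 17*(1 - 2*(-3/2)) + 41 = 17*(1 + 3) + 41 = 17*4 + 41 = 68 + 41 = 109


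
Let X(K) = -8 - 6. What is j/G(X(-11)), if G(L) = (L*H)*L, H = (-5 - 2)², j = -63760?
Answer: -15940/2401 ≈ -6.6389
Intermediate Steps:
X(K) = -14
H = 49 (H = (-7)² = 49)
G(L) = 49*L² (G(L) = (L*49)*L = (49*L)*L = 49*L²)
j/G(X(-11)) = -63760/(49*(-14)²) = -63760/(49*196) = -63760/9604 = -63760*1/9604 = -15940/2401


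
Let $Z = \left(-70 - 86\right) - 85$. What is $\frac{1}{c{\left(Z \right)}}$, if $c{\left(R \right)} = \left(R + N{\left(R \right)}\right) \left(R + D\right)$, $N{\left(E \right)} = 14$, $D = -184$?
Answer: $\frac{1}{96475} \approx 1.0365 \cdot 10^{-5}$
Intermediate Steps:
$Z = -241$ ($Z = -156 - 85 = -241$)
$c{\left(R \right)} = \left(-184 + R\right) \left(14 + R\right)$ ($c{\left(R \right)} = \left(R + 14\right) \left(R - 184\right) = \left(14 + R\right) \left(-184 + R\right) = \left(-184 + R\right) \left(14 + R\right)$)
$\frac{1}{c{\left(Z \right)}} = \frac{1}{-2576 + \left(-241\right)^{2} - -40970} = \frac{1}{-2576 + 58081 + 40970} = \frac{1}{96475}$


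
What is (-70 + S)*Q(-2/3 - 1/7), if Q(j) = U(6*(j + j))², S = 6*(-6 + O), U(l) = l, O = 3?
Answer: -406912/49 ≈ -8304.3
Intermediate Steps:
S = -18 (S = 6*(-6 + 3) = 6*(-3) = -18)
Q(j) = 144*j² (Q(j) = (6*(j + j))² = (6*(2*j))² = (12*j)² = 144*j²)
(-70 + S)*Q(-2/3 - 1/7) = (-70 - 18)*(144*(-2/3 - 1/7)²) = -12672*(-2*⅓ - 1*⅐)² = -12672*(-⅔ - ⅐)² = -12672*(-17/21)² = -12672*289/441 = -88*4624/49 = -406912/49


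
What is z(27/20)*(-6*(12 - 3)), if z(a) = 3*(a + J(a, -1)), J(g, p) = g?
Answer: -2187/5 ≈ -437.40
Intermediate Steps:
z(a) = 6*a (z(a) = 3*(a + a) = 3*(2*a) = 6*a)
z(27/20)*(-6*(12 - 3)) = (6*(27/20))*(-6*(12 - 3)) = (6*(27*(1/20)))*(-6*9) = (6*(27/20))*(-54) = (81/10)*(-54) = -2187/5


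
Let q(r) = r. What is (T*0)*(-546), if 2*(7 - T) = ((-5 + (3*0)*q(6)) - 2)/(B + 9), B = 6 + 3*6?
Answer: 0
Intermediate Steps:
B = 24 (B = 6 + 18 = 24)
T = 469/66 (T = 7 - ((-5 + (3*0)*6) - 2)/(2*(24 + 9)) = 7 - ((-5 + 0*6) - 2)/(2*33) = 7 - ((-5 + 0) - 2)/(2*33) = 7 - (-5 - 2)/(2*33) = 7 - (-7)/(2*33) = 7 - 1/2*(-7/33) = 7 + 7/66 = 469/66 ≈ 7.1061)
(T*0)*(-546) = ((469/66)*0)*(-546) = 0*(-546) = 0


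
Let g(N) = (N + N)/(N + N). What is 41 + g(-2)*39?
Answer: 80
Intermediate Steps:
g(N) = 1 (g(N) = (2*N)/((2*N)) = (2*N)*(1/(2*N)) = 1)
41 + g(-2)*39 = 41 + 1*39 = 41 + 39 = 80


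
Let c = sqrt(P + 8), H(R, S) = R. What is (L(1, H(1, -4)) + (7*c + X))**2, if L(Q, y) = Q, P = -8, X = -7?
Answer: 36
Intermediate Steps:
c = 0 (c = sqrt(-8 + 8) = sqrt(0) = 0)
(L(1, H(1, -4)) + (7*c + X))**2 = (1 + (7*0 - 7))**2 = (1 + (0 - 7))**2 = (1 - 7)**2 = (-6)**2 = 36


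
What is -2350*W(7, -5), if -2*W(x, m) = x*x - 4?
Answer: 52875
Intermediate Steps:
W(x, m) = 2 - x²/2 (W(x, m) = -(x*x - 4)/2 = -(x² - 4)/2 = -(-4 + x²)/2 = 2 - x²/2)
-2350*W(7, -5) = -2350*(2 - ½*7²) = -2350*(2 - ½*49) = -2350*(2 - 49/2) = -2350*(-45/2) = 52875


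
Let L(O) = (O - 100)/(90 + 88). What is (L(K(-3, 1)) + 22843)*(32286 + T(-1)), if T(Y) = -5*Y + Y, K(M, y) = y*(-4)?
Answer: 65644762750/89 ≈ 7.3758e+8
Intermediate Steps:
K(M, y) = -4*y
L(O) = -50/89 + O/178 (L(O) = (-100 + O)/178 = (-100 + O)*(1/178) = -50/89 + O/178)
T(Y) = -4*Y
(L(K(-3, 1)) + 22843)*(32286 + T(-1)) = ((-50/89 + (-4*1)/178) + 22843)*(32286 - 4*(-1)) = ((-50/89 + (1/178)*(-4)) + 22843)*(32286 + 4) = ((-50/89 - 2/89) + 22843)*32290 = (-52/89 + 22843)*32290 = (2032975/89)*32290 = 65644762750/89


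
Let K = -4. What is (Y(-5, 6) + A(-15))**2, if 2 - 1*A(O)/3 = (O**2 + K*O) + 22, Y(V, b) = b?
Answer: 826281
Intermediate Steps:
A(O) = -60 - 3*O**2 + 12*O (A(O) = 6 - 3*((O**2 - 4*O) + 22) = 6 - 3*(22 + O**2 - 4*O) = 6 + (-66 - 3*O**2 + 12*O) = -60 - 3*O**2 + 12*O)
(Y(-5, 6) + A(-15))**2 = (6 + (-60 - 3*(-15)**2 + 12*(-15)))**2 = (6 + (-60 - 3*225 - 180))**2 = (6 + (-60 - 675 - 180))**2 = (6 - 915)**2 = (-909)**2 = 826281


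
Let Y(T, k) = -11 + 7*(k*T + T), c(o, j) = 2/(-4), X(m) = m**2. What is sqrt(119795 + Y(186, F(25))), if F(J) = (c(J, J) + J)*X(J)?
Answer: sqrt(20057961) ≈ 4478.6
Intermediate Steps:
c(o, j) = -1/2 (c(o, j) = 2*(-1/4) = -1/2)
F(J) = J**2*(-1/2 + J) (F(J) = (-1/2 + J)*J**2 = J**2*(-1/2 + J))
Y(T, k) = -11 + 7*T + 7*T*k (Y(T, k) = -11 + 7*(T*k + T) = -11 + 7*(T + T*k) = -11 + (7*T + 7*T*k) = -11 + 7*T + 7*T*k)
sqrt(119795 + Y(186, F(25))) = sqrt(119795 + (-11 + 7*186 + 7*186*(25**2*(-1/2 + 25)))) = sqrt(119795 + (-11 + 1302 + 7*186*(625*(49/2)))) = sqrt(119795 + (-11 + 1302 + 7*186*(30625/2))) = sqrt(119795 + (-11 + 1302 + 19936875)) = sqrt(119795 + 19938166) = sqrt(20057961)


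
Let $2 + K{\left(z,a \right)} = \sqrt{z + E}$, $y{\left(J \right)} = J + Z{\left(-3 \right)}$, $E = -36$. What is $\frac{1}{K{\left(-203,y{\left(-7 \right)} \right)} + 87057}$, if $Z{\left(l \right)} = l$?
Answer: $\frac{87055}{7578573264} - \frac{i \sqrt{239}}{7578573264} \approx 1.1487 \cdot 10^{-5} - 2.0399 \cdot 10^{-9} i$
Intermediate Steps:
$y{\left(J \right)} = -3 + J$ ($y{\left(J \right)} = J - 3 = -3 + J$)
$K{\left(z,a \right)} = -2 + \sqrt{-36 + z}$ ($K{\left(z,a \right)} = -2 + \sqrt{z - 36} = -2 + \sqrt{-36 + z}$)
$\frac{1}{K{\left(-203,y{\left(-7 \right)} \right)} + 87057} = \frac{1}{\left(-2 + \sqrt{-36 - 203}\right) + 87057} = \frac{1}{\left(-2 + \sqrt{-239}\right) + 87057} = \frac{1}{\left(-2 + i \sqrt{239}\right) + 87057} = \frac{1}{87055 + i \sqrt{239}}$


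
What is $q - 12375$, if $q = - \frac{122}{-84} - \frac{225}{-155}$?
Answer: $- \frac{16108469}{1302} \approx -12372.0$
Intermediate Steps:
$q = \frac{3781}{1302}$ ($q = \left(-122\right) \left(- \frac{1}{84}\right) - - \frac{45}{31} = \frac{61}{42} + \frac{45}{31} = \frac{3781}{1302} \approx 2.904$)
$q - 12375 = \frac{3781}{1302} - 12375 = - \frac{16108469}{1302}$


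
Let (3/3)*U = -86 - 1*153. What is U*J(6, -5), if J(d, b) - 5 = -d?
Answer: 239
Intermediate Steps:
J(d, b) = 5 - d
U = -239 (U = -86 - 1*153 = -86 - 153 = -239)
U*J(6, -5) = -239*(5 - 1*6) = -239*(5 - 6) = -239*(-1) = 239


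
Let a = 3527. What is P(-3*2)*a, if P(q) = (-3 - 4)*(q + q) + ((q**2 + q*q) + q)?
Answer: 529050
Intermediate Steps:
P(q) = -13*q + 2*q**2 (P(q) = -14*q + ((q**2 + q**2) + q) = -14*q + (2*q**2 + q) = -14*q + (q + 2*q**2) = -13*q + 2*q**2)
P(-3*2)*a = ((-3*2)*(-13 + 2*(-3*2)))*3527 = -6*(-13 + 2*(-6))*3527 = -6*(-13 - 12)*3527 = -6*(-25)*3527 = 150*3527 = 529050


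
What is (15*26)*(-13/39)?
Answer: -130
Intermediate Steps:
(15*26)*(-13/39) = 390*(-13*1/39) = 390*(-1/3) = -130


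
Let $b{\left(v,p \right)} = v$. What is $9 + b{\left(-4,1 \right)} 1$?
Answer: $5$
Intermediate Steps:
$9 + b{\left(-4,1 \right)} 1 = 9 - 4 = 5$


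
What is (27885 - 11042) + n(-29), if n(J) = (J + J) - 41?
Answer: 16744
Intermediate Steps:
n(J) = -41 + 2*J (n(J) = 2*J - 41 = -41 + 2*J)
(27885 - 11042) + n(-29) = (27885 - 11042) + (-41 + 2*(-29)) = 16843 + (-41 - 58) = 16843 - 99 = 16744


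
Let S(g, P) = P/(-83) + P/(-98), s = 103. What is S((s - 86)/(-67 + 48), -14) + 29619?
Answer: 17208820/581 ≈ 29619.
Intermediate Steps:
S(g, P) = -181*P/8134 (S(g, P) = P*(-1/83) + P*(-1/98) = -P/83 - P/98 = -181*P/8134)
S((s - 86)/(-67 + 48), -14) + 29619 = -181/8134*(-14) + 29619 = 181/581 + 29619 = 17208820/581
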